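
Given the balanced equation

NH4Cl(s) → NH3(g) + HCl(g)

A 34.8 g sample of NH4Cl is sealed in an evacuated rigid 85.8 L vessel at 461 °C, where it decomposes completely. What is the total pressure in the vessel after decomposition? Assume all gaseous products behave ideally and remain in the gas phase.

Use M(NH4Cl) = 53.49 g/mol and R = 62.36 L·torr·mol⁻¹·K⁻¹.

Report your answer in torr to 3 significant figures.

n(NH4Cl) = 34.8 / 53.49 = 0.6506 mol
n(gas produced) = (2/1) × 0.6506 = 1.301 mol
P = nRT/V = 1.301 × 62.36 × 734.15 / 85.8 = 694.2 torr

694 torr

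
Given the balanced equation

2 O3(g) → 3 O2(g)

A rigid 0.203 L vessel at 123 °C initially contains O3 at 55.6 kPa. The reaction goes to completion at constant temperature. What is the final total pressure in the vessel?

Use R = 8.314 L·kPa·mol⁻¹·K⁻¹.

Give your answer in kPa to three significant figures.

83.4 kPa

At constant T and V, P ∝ n(gas): 2 mol gas → 3 mol gas.
P_final = (3/2) × 55.6 = 83.40 kPa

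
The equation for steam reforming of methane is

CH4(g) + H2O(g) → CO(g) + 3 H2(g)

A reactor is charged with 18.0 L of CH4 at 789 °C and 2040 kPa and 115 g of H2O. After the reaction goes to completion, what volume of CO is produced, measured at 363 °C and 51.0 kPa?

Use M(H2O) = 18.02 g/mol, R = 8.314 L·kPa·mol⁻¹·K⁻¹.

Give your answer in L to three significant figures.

n(CH4) = PV/RT = (2040 × 18.0) / (8.314 × 1062.15) = 4.158 mol
n(H2O) = 115 / 18.02 = 6.382 mol
For 4.158 mol CH4, stoichiometry requires (1/1) × 4.158 = 4.158 mol H2O; 6.382 mol is available, so CH4 is limiting.
n(CO) = (1/1) × 4.158 = 4.158 mol
V(CO) = nRT/P = 4.158 × 8.314 × 636.15 / 51.0 = 431.2 L

431 L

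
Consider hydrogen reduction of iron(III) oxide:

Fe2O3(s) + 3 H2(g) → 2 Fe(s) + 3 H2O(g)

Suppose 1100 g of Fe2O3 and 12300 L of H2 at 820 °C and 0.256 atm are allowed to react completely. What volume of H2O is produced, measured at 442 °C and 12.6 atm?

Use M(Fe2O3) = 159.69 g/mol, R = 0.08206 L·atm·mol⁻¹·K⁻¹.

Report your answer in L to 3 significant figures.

96.2 L

n(Fe2O3) = 1100 / 159.69 = 6.888 mol
n(H2) = PV/RT = (0.256 × 12300) / (0.08206 × 1093.15) = 35.10 mol
For 6.888 mol Fe2O3, stoichiometry requires (3/1) × 6.888 = 20.66 mol H2; 35.10 mol is available, so Fe2O3 is limiting.
n(H2O) = (3/1) × 6.888 = 20.66 mol
V(H2O) = nRT/P = 20.66 × 0.08206 × 715.15 / 12.6 = 96.23 L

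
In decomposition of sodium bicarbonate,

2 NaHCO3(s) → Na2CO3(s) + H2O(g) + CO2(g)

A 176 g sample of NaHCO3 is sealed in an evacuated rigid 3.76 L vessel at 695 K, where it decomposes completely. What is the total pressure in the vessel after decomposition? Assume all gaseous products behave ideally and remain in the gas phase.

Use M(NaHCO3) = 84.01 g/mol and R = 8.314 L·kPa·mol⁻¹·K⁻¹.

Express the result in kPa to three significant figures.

3220 kPa

n(NaHCO3) = 176 / 84.01 = 2.095 mol
n(gas produced) = (2/2) × 2.095 = 2.095 mol
P = nRT/V = 2.095 × 8.314 × 695 / 3.76 = 3220 kPa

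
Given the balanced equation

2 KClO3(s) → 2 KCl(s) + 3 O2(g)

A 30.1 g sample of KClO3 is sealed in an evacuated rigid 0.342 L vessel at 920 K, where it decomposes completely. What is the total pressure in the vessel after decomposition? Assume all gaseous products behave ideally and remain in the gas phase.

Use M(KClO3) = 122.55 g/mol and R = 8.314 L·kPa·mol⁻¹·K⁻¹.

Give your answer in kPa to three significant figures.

n(KClO3) = 30.1 / 122.55 = 0.2456 mol
n(gas produced) = (3/2) × 0.2456 = 0.3684 mol
P = nRT/V = 0.3684 × 8.314 × 920 / 0.342 = 8239 kPa

8240 kPa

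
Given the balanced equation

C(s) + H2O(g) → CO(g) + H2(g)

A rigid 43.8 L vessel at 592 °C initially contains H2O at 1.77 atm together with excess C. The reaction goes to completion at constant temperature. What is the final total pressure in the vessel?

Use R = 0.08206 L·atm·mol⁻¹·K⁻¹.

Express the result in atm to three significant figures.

At constant T and V, P ∝ n(gas): 1 mol gas → 2 mol gas.
P_final = (2/1) × 1.77 = 3.540 atm

3.54 atm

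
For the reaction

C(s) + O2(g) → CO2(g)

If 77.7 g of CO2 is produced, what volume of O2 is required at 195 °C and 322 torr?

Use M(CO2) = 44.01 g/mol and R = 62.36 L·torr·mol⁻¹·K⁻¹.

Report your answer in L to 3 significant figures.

n(CO2) = 77.70 / 44.01 = 1.766 mol
n(O2) = (1/1) × 1.766 = 1.766 mol
V = nRT/P = 1.766 × 62.36 × 468.15 / 322 = 160.1 L

160 L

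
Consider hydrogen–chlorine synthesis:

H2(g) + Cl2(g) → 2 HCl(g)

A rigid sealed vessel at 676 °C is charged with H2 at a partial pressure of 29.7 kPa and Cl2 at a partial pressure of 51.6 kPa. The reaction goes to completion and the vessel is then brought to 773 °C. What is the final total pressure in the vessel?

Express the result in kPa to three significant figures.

At constant V, partial pressures at 676 °C are proportional to moles, so apply stoichiometry directly to pressures.
P(Cl2) required for 29.7 kPa of H2 = (1/1) × 29.7 = 29.70 kPa; available 51.6 kPa, so H2 is limiting.
P(Cl2) remaining = 51.6 − (1/1) × 29.7 = 21.90 kPa
P(gaseous products) = (2)/1 × 29.7 = 59.40 kPa
P_total at 676 °C = 21.90 + 59.40 = 81.30 kPa
Scaling to 773 °C: P = 81.30 × 1046.15/949.15 = 89.61 kPa

89.6 kPa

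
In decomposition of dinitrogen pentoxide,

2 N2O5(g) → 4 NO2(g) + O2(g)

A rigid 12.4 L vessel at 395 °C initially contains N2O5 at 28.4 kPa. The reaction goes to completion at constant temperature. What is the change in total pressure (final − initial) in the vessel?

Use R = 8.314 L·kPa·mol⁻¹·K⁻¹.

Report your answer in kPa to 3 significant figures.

Since T and V are fixed, P_final/P_initial = n_final/n_initial = 5/2.
P_final = (5/2) × 28.4 = 71.00 kPa; ΔP = 71.00 − 28.4 = 42.60 kPa

42.6 kPa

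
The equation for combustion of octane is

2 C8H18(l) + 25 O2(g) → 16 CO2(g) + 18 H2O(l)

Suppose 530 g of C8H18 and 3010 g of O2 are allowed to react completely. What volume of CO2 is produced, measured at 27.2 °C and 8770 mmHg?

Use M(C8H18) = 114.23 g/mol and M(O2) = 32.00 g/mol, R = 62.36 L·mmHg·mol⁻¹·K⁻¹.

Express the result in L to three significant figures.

79.3 L

n(C8H18) = 530 / 114.23 = 4.640 mol
n(O2) = 3010 / 32.00 = 94.06 mol
For 4.640 mol C8H18, stoichiometry requires (25/2) × 4.640 = 58.00 mol O2; 94.06 mol is available, so C8H18 is limiting.
n(CO2) = (16/2) × 4.640 = 37.12 mol
V(CO2) = nRT/P = 37.12 × 62.36 × 300.35 / 8770 = 79.28 L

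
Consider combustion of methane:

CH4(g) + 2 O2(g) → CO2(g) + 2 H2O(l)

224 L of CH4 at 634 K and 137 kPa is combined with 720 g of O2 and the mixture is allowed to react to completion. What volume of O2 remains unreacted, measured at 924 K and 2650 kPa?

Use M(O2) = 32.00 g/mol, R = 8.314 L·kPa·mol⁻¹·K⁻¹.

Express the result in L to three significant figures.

31.5 L

n(CH4) = PV/RT = (137 × 224) / (8.314 × 634) = 5.822 mol
n(O2) = 720 / 32.00 = 22.50 mol
For 5.822 mol CH4, stoichiometry requires (2/1) × 5.822 = 11.64 mol O2; 22.50 mol is available, so CH4 is limiting.
n(O2) consumed = (2/1) × 5.822 = 11.64 mol; remaining = 22.50 − 11.64 = 10.86 mol
V(O2) = nRT/P = 10.86 × 8.314 × 924 / 2650 = 31.48 L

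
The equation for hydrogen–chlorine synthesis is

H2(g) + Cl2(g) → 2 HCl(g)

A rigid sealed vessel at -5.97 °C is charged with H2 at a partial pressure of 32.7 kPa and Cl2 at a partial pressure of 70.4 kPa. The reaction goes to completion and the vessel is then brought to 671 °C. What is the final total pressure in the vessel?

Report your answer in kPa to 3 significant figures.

364 kPa

With V and T fixed, P_i ∝ n_i, so the mole ratios apply directly to partial pressures at -5.97 °C.
P(Cl2) required for 32.7 kPa of H2 = (1/1) × 32.7 = 32.70 kPa; available 70.4 kPa, so H2 is limiting.
P(Cl2) remaining = 70.4 − (1/1) × 32.7 = 37.70 kPa
P(gaseous products) = (2)/1 × 32.7 = 65.40 kPa
P_total at -5.97 °C = 37.70 + 65.40 = 103.1 kPa
Scaling to 671 °C: P = 103.1 × 944.15/267.18 = 364.3 kPa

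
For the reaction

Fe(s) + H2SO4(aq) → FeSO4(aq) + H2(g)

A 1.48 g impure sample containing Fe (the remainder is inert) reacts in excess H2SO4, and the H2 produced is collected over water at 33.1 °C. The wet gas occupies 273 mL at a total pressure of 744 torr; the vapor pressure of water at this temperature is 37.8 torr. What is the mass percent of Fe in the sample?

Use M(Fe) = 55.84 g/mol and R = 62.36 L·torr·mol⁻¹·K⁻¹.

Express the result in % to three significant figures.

P(H2) = 744 − 37.8 = 706.2 torr
n(H2) = PV/RT = (706.2 × 0.2730) / (62.36 × 306.25) = 0.01010 mol
n(Fe) = (1/1) × 0.01010 = 0.01010 mol
m(Fe) = 0.01010 × 55.84 = 0.5640 g
%Fe = 0.5640 / 1.48 × 100 = 38.11%

38.1 %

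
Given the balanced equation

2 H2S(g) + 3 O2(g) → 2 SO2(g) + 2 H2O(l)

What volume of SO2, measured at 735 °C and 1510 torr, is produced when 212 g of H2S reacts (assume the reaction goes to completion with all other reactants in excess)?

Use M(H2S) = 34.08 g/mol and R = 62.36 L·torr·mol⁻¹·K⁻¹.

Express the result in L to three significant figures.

259 L

n(H2S) = 212.0 / 34.08 = 6.221 mol
n(SO2) = (2/2) × 6.221 = 6.221 mol
V = nRT/P = 6.221 × 62.36 × 1008.15 / 1510 = 259.0 L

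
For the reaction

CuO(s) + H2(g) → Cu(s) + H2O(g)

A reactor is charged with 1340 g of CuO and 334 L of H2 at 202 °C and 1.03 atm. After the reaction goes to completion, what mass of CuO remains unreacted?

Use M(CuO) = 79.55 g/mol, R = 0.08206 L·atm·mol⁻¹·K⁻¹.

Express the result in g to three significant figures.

n(CuO) = 1340 / 79.55 = 16.84 mol
n(H2) = PV/RT = (1.03 × 334) / (0.08206 × 475.15) = 8.823 mol
For 16.84 mol CuO, stoichiometry requires (1/1) × 16.84 = 16.84 mol H2; 8.823 mol is available, so H2 is limiting.
n(CuO) consumed = (1/1) × 8.823 = 8.823 mol; remaining = 16.84 − 8.823 = 8.017 mol
m(CuO) = 8.017 × 79.55 = 637.8 g

638 g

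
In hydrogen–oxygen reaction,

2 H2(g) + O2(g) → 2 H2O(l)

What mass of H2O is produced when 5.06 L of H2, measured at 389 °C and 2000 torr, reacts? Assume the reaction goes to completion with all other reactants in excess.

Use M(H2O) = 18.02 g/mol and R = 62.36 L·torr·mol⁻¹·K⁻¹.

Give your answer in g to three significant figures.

4.42 g

n(H2) = PV/RT = (2000 × 5.06) / (62.36 × 662.15) = 0.2451 mol
n(H2O) = (2/2) × 0.2451 = 0.2451 mol
m(H2O) = 0.2451 × 18.02 = 4.417 g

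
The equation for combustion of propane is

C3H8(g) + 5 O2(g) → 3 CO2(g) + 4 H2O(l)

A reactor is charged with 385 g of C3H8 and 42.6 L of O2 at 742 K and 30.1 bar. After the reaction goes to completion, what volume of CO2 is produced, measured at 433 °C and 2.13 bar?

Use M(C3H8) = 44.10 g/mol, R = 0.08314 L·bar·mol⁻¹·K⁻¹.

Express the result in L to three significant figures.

344 L

n(C3H8) = 385 / 44.10 = 8.730 mol
n(O2) = PV/RT = (30.1 × 42.6) / (0.08314 × 742) = 20.79 mol
For 8.730 mol C3H8, stoichiometry requires (5/1) × 8.730 = 43.65 mol O2; 20.79 mol is available, so O2 is limiting.
n(CO2) = (3/5) × 20.79 = 12.47 mol
V(CO2) = nRT/P = 12.47 × 0.08314 × 706.15 / 2.13 = 343.7 L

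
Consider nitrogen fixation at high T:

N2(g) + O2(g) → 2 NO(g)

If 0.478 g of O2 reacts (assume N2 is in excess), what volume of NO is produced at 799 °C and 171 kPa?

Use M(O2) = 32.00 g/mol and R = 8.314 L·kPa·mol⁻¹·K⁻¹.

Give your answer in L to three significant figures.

1.56 L

n(O2) = 0.4780 / 32.00 = 0.01494 mol
n(NO) = (2/1) × 0.01494 = 0.02988 mol
V = nRT/P = 0.02988 × 8.314 × 1072.15 / 171 = 1.558 L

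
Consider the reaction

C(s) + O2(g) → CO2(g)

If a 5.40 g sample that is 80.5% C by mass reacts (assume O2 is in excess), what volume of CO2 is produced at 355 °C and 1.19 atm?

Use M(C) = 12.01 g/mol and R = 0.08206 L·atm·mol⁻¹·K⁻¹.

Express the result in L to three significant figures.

mass of C = 5.40 × 80.5/100 = 4.347 g
n(C) = 4.347 / 12.01 = 0.3619 mol
n(CO2) = (1/1) × 0.3619 = 0.3619 mol
V = nRT/P = 0.3619 × 0.08206 × 628.15 / 1.19 = 15.68 L

15.7 L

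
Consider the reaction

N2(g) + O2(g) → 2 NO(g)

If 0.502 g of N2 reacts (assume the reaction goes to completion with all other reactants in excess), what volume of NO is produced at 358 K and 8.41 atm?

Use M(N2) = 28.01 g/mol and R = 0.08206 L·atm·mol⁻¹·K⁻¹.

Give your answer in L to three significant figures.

0.125 L

n(N2) = 0.5020 / 28.01 = 0.01792 mol
n(NO) = (2/1) × 0.01792 = 0.03584 mol
V = nRT/P = 0.03584 × 0.08206 × 358 / 8.41 = 0.1252 L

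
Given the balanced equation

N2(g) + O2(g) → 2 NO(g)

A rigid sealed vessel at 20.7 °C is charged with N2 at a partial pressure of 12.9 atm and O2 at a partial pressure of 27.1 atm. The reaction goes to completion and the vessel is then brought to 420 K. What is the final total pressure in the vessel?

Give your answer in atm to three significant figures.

57.2 atm

With V and T fixed, P_i ∝ n_i, so the mole ratios apply directly to partial pressures at 20.7 °C.
P(O2) required for 12.9 atm of N2 = (1/1) × 12.9 = 12.90 atm; available 27.1 atm, so N2 is limiting.
P(O2) remaining = 27.1 − (1/1) × 12.9 = 14.20 atm
P(gaseous products) = (2)/1 × 12.9 = 25.80 atm
P_total at 20.7 °C = 14.20 + 25.80 = 40.00 atm
Scaling to 420 K: P = 40.00 × 420/293.85 = 57.17 atm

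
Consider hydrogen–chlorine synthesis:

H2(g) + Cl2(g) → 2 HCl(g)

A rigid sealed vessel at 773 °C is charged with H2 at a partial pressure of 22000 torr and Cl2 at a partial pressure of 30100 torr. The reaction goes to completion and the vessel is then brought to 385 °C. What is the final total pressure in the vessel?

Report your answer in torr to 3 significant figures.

At constant V, partial pressures at 773 °C are proportional to moles, so apply stoichiometry directly to pressures.
P(Cl2) required for 22000 torr of H2 = (1/1) × 22000 = 22000 torr; available 30100 torr, so H2 is limiting.
P(Cl2) remaining = 30100 − (1/1) × 22000 = 8100 torr
P(gaseous products) = (2)/1 × 22000 = 44000 torr
P_total at 773 °C = 8100 + 44000 = 52100 torr
Scaling to 385 °C: P = 52100 × 658.15/1046.15 = 32780 torr

32800 torr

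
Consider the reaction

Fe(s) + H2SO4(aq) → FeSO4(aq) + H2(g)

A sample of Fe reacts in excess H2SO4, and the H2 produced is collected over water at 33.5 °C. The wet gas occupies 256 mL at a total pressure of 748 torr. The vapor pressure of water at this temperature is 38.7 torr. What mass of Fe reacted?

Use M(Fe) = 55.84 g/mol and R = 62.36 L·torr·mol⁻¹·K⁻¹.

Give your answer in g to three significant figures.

P(H2) = 748 − 38.7 = 709.3 torr
n(H2) = PV/RT = (709.3 × 0.2560) / (62.36 × 306.65) = 0.009496 mol
n(Fe) = (1/1) × 0.009496 = 0.009496 mol
m(Fe) = 0.009496 × 55.84 = 0.5303 g

0.530 g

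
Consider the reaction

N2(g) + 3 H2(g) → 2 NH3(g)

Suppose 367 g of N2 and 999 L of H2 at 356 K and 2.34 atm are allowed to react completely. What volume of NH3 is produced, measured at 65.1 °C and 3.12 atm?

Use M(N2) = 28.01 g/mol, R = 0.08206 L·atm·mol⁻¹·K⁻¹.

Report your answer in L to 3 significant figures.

n(N2) = 367 / 28.01 = 13.10 mol
n(H2) = PV/RT = (2.34 × 999) / (0.08206 × 356) = 80.02 mol
For 13.10 mol N2, stoichiometry requires (3/1) × 13.10 = 39.30 mol H2; 80.02 mol is available, so N2 is limiting.
n(NH3) = (2/1) × 13.10 = 26.20 mol
V(NH3) = nRT/P = 26.20 × 0.08206 × 338.25 / 3.12 = 233.1 L

233 L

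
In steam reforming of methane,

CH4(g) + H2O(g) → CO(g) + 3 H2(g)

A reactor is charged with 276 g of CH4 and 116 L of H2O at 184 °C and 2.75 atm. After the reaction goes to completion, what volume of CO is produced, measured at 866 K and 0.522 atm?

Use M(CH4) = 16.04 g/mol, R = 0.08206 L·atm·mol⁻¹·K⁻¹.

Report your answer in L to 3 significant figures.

n(CH4) = 276 / 16.04 = 17.21 mol
n(H2O) = PV/RT = (2.75 × 116) / (0.08206 × 457.15) = 8.504 mol
For 17.21 mol CH4, stoichiometry requires (1/1) × 17.21 = 17.21 mol H2O; 8.504 mol is available, so H2O is limiting.
n(CO) = (1/1) × 8.504 = 8.504 mol
V(CO) = nRT/P = 8.504 × 0.08206 × 866 / 0.522 = 1158 L

1160 L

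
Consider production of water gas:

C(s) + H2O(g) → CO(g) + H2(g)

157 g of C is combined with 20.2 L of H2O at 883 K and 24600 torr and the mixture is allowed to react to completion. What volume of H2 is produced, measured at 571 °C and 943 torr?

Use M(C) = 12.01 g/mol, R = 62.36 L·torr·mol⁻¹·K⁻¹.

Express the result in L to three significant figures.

n(C) = 157 / 12.01 = 13.07 mol
n(H2O) = PV/RT = (24600 × 20.2) / (62.36 × 883) = 9.024 mol
For 13.07 mol C, stoichiometry requires (1/1) × 13.07 = 13.07 mol H2O; 9.024 mol is available, so H2O is limiting.
n(H2) = (1/1) × 9.024 = 9.024 mol
V(H2) = nRT/P = 9.024 × 62.36 × 844.15 / 943 = 503.7 L

504 L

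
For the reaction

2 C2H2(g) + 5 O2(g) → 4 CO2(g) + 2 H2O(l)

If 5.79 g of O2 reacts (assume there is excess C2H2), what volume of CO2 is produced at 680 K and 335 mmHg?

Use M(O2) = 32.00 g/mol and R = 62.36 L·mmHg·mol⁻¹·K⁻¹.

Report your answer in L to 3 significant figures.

n(O2) = 5.790 / 32.00 = 0.1809 mol
n(CO2) = (4/5) × 0.1809 = 0.1447 mol
V = nRT/P = 0.1447 × 62.36 × 680 / 335 = 18.32 L

18.3 L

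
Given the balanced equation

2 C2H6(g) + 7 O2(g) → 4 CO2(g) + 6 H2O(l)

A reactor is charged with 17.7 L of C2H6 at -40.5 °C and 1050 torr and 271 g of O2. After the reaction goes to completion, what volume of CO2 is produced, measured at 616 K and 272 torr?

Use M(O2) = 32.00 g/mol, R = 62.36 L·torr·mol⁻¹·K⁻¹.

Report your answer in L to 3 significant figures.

362 L

n(C2H6) = PV/RT = (1050 × 17.7) / (62.36 × 232.65) = 1.281 mol
n(O2) = 271 / 32.00 = 8.469 mol
For 1.281 mol C2H6, stoichiometry requires (7/2) × 1.281 = 4.483 mol O2; 8.469 mol is available, so C2H6 is limiting.
n(CO2) = (4/2) × 1.281 = 2.562 mol
V(CO2) = nRT/P = 2.562 × 62.36 × 616 / 272 = 361.8 L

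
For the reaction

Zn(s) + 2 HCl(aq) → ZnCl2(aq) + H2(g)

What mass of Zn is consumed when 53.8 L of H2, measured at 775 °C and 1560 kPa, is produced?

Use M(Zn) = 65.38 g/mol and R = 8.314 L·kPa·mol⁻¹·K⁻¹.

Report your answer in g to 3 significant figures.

n(H2) = PV/RT = (1560 × 53.8) / (8.314 × 1048.15) = 9.631 mol
n(Zn) = (1/1) × 9.631 = 9.631 mol
m(Zn) = 9.631 × 65.38 = 629.7 g

630 g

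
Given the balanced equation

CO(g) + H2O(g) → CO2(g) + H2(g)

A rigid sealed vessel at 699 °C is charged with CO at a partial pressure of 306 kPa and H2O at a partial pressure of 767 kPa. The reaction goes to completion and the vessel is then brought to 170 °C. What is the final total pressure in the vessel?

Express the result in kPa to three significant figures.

Because the vessel is rigid and T is held at 699 °C, work the stoichiometry in partial pressures (P_i = n_iRT/V).
P(H2O) required for 306 kPa of CO = (1/1) × 306 = 306.0 kPa; available 767 kPa, so CO is limiting.
P(H2O) remaining = 767 − (1/1) × 306 = 461.0 kPa
P(gaseous products) = (1+1)/1 × 306 = 612.0 kPa
P_total at 699 °C = 461.0 + 612.0 = 1073 kPa
Scaling to 170 °C: P = 1073 × 443.15/972.15 = 489.1 kPa

489 kPa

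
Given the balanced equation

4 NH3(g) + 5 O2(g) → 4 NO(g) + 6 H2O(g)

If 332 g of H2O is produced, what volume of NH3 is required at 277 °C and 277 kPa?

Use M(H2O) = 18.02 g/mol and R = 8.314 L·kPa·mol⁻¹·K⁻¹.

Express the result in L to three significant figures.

n(H2O) = 332.0 / 18.02 = 18.42 mol
n(NH3) = (4/6) × 18.42 = 12.28 mol
V = nRT/P = 12.28 × 8.314 × 550.15 / 277 = 202.8 L

203 L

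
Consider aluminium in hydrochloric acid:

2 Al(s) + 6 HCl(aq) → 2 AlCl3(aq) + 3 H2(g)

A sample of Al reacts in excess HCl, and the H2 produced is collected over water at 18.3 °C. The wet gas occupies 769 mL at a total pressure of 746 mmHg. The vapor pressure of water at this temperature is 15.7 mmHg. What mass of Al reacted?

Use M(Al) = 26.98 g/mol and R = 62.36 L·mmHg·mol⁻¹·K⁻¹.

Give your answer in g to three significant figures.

P(H2) = 746 − 15.7 = 730.3 mmHg
n(H2) = PV/RT = (730.3 × 0.7690) / (62.36 × 291.45) = 0.03090 mol
n(Al) = (2/3) × 0.03090 = 0.02060 mol
m(Al) = 0.02060 × 26.98 = 0.5558 g

0.556 g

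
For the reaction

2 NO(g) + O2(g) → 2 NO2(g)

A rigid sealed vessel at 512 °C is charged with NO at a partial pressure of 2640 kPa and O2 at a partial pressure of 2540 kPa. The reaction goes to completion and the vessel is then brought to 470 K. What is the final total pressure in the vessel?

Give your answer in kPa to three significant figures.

Because the vessel is rigid and T is held at 512 °C, work the stoichiometry in partial pressures (P_i = n_iRT/V).
P(O2) required for 2640 kPa of NO = (1/2) × 2640 = 1320 kPa; available 2540 kPa, so NO is limiting.
P(O2) remaining = 2540 − (1/2) × 2640 = 1220 kPa
P(gaseous products) = (2)/2 × 2640 = 2640 kPa
P_total at 512 °C = 1220 + 2640 = 3860 kPa
Scaling to 470 K: P = 3860 × 470/785.15 = 2311 kPa

2310 kPa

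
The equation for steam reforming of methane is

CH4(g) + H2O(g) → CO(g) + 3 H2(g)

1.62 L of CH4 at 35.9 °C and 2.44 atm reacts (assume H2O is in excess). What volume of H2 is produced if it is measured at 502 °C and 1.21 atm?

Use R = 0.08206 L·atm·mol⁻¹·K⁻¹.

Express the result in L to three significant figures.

24.6 L

n(CH4) = PV/RT = (2.44 × 1.62) / (0.08206 × 309.05) = 0.1559 mol
n(H2) = (3/1) × 0.1559 = 0.4677 mol
V = nRT/P = 0.4677 × 0.08206 × 775.15 / 1.21 = 24.59 L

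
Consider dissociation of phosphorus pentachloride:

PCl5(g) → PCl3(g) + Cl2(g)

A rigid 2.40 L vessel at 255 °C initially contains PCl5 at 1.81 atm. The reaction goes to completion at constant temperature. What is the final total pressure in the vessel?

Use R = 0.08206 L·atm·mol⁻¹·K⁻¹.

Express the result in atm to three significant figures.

3.62 atm

Since T and V are fixed, P_final/P_initial = n_final/n_initial = 2/1.
P_final = (2/1) × 1.81 = 3.620 atm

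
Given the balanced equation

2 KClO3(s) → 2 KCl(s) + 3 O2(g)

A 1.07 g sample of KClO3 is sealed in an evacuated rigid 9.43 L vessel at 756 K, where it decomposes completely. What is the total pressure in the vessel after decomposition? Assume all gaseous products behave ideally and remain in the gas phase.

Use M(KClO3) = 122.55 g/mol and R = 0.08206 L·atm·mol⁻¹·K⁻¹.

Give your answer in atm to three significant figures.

0.0862 atm

n(KClO3) = 1.07 / 122.55 = 0.008731 mol
n(gas produced) = (3/2) × 0.008731 = 0.01310 mol
P = nRT/V = 0.01310 × 0.08206 × 756 / 9.43 = 0.08618 atm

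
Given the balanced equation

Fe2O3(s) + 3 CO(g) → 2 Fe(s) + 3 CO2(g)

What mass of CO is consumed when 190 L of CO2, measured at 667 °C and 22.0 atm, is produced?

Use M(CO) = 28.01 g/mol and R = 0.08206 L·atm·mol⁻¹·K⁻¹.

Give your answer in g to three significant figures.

n(CO2) = PV/RT = (22.0 × 190) / (0.08206 × 940.15) = 54.18 mol
n(CO) = (3/3) × 54.18 = 54.18 mol
m(CO) = 54.18 × 28.01 = 1518 g

1520 g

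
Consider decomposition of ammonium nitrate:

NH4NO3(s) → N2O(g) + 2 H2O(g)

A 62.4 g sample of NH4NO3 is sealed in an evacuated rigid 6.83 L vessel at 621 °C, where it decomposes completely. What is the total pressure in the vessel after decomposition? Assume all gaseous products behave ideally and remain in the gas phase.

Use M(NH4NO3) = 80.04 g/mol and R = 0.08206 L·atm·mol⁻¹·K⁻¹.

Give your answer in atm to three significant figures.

25.1 atm

n(NH4NO3) = 62.4 / 80.04 = 0.7796 mol
n(gas produced) = (3/1) × 0.7796 = 2.339 mol
P = nRT/V = 2.339 × 0.08206 × 894.15 / 6.83 = 25.13 atm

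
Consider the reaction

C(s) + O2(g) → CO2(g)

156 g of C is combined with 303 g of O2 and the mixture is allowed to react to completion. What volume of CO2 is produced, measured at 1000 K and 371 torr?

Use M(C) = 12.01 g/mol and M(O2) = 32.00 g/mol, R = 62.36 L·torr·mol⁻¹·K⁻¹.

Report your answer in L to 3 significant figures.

n(C) = 156 / 12.01 = 12.99 mol
n(O2) = 303 / 32.00 = 9.469 mol
For 12.99 mol C, stoichiometry requires (1/1) × 12.99 = 12.99 mol O2; 9.469 mol is available, so O2 is limiting.
n(CO2) = (1/1) × 9.469 = 9.469 mol
V(CO2) = nRT/P = 9.469 × 62.36 × 1000 / 371 = 1592 L

1590 L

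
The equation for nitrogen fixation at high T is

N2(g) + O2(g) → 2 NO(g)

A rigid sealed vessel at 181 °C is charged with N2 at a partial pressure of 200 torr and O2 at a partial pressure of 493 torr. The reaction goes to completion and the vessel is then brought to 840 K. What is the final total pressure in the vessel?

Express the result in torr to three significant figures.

With V and T fixed, P_i ∝ n_i, so the mole ratios apply directly to partial pressures at 181 °C.
P(O2) required for 200 torr of N2 = (1/1) × 200 = 200.0 torr; available 493 torr, so N2 is limiting.
P(O2) remaining = 493 − (1/1) × 200 = 293.0 torr
P(gaseous products) = (2)/1 × 200 = 400.0 torr
P_total at 181 °C = 293.0 + 400.0 = 693.0 torr
Scaling to 840 K: P = 693.0 × 840/454.15 = 1282 torr

1280 torr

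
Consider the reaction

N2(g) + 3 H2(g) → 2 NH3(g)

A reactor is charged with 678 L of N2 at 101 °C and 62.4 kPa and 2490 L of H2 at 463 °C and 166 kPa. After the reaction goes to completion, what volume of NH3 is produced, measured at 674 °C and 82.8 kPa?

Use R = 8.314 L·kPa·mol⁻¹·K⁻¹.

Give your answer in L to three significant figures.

n(N2) = PV/RT = (62.4 × 678) / (8.314 × 374.15) = 13.60 mol
n(H2) = PV/RT = (166 × 2490) / (8.314 × 736.15) = 67.54 mol
For 13.60 mol N2, stoichiometry requires (3/1) × 13.60 = 40.80 mol H2; 67.54 mol is available, so N2 is limiting.
n(NH3) = (2/1) × 13.60 = 27.20 mol
V(NH3) = nRT/P = 27.20 × 8.314 × 947.15 / 82.8 = 2587 L

2590 L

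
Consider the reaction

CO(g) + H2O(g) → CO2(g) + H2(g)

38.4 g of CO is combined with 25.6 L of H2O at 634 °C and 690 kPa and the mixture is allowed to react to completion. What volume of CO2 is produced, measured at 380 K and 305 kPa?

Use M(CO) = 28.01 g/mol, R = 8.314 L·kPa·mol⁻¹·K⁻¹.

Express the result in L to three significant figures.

14.2 L

n(CO) = 38.4 / 28.01 = 1.371 mol
n(H2O) = PV/RT = (690 × 25.6) / (8.314 × 907.15) = 2.342 mol
For 1.371 mol CO, stoichiometry requires (1/1) × 1.371 = 1.371 mol H2O; 2.342 mol is available, so CO is limiting.
n(CO2) = (1/1) × 1.371 = 1.371 mol
V(CO2) = nRT/P = 1.371 × 8.314 × 380 / 305 = 14.20 L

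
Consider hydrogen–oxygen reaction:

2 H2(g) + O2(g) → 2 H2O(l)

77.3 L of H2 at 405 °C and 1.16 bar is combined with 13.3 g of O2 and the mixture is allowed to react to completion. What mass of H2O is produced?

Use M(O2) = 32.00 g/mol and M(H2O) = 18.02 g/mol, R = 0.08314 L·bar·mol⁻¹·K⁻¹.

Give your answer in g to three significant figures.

15.0 g

n(H2) = PV/RT = (1.16 × 77.3) / (0.08314 × 678.15) = 1.590 mol
n(O2) = 13.3 / 32.00 = 0.4156 mol
For 1.590 mol H2, stoichiometry requires (1/2) × 1.590 = 0.7950 mol O2; 0.4156 mol is available, so O2 is limiting.
n(H2O) = (2/1) × 0.4156 = 0.8312 mol
m(H2O) = 0.8312 × 18.02 = 14.98 g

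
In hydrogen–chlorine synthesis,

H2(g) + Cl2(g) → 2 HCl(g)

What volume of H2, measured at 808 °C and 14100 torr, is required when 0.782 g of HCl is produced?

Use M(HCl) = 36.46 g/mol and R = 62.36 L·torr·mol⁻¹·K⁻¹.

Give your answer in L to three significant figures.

0.0513 L

n(HCl) = 0.7820 / 36.46 = 0.02145 mol
n(H2) = (1/2) × 0.02145 = 0.01073 mol
V = nRT/P = 0.01073 × 62.36 × 1081.15 / 14100 = 0.05131 L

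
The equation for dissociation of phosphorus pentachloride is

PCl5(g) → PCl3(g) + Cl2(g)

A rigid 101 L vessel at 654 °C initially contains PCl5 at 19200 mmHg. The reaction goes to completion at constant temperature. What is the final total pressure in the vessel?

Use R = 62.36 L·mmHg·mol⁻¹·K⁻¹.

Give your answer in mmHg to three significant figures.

38400 mmHg

Rigid vessel, constant T ⇒ P scales with total gas moles (1 → 2).
P_final = (2/1) × 19200 = 38400 mmHg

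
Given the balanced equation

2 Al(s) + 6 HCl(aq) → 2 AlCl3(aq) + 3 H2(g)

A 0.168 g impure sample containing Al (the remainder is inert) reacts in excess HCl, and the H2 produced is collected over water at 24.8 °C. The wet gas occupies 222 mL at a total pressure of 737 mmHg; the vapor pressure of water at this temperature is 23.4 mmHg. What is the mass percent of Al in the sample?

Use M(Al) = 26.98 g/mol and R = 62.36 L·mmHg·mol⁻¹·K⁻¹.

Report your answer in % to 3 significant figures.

91.3 %

P(H2) = 737 − 23.4 = 713.6 mmHg
n(H2) = PV/RT = (713.6 × 0.2220) / (62.36 × 297.95) = 0.008526 mol
n(Al) = (2/3) × 0.008526 = 0.005684 mol
m(Al) = 0.005684 × 26.98 = 0.1534 g
%Al = 0.1534 / 0.168 × 100 = 91.31%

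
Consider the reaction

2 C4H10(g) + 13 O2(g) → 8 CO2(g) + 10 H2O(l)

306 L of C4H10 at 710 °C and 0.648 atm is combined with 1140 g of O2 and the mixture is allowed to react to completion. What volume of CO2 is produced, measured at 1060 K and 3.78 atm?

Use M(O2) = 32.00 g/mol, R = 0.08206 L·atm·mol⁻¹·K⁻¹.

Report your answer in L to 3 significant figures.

n(C4H10) = PV/RT = (0.648 × 306) / (0.08206 × 983.15) = 2.458 mol
n(O2) = 1140 / 32.00 = 35.62 mol
For 2.458 mol C4H10, stoichiometry requires (13/2) × 2.458 = 15.98 mol O2; 35.62 mol is available, so C4H10 is limiting.
n(CO2) = (8/2) × 2.458 = 9.832 mol
V(CO2) = nRT/P = 9.832 × 0.08206 × 1060 / 3.78 = 226.2 L

226 L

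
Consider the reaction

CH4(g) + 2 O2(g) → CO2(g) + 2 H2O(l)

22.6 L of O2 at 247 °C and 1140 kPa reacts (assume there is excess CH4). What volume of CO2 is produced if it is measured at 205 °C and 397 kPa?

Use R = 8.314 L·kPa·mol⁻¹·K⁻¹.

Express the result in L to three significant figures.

29.8 L

n(O2) = PV/RT = (1140 × 22.6) / (8.314 × 520.15) = 5.958 mol
n(CO2) = (1/2) × 5.958 = 2.979 mol
V = nRT/P = 2.979 × 8.314 × 478.15 / 397 = 29.83 L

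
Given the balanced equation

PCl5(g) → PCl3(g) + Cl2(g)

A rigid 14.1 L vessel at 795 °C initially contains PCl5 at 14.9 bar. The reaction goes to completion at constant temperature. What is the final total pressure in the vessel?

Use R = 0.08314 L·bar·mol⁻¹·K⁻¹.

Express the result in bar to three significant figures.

Since T and V are fixed, P_final/P_initial = n_final/n_initial = 2/1.
P_final = (2/1) × 14.9 = 29.80 bar

29.8 bar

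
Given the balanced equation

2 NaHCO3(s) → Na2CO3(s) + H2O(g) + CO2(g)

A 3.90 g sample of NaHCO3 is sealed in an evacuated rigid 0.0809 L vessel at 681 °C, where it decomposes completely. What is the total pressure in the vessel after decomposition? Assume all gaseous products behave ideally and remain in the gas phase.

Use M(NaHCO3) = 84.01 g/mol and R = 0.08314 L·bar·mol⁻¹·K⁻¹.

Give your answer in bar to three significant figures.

n(NaHCO3) = 3.90 / 84.01 = 0.04642 mol
n(gas produced) = (2/2) × 0.04642 = 0.04642 mol
P = nRT/V = 0.04642 × 0.08314 × 954.15 / 0.0809 = 45.52 bar

45.5 bar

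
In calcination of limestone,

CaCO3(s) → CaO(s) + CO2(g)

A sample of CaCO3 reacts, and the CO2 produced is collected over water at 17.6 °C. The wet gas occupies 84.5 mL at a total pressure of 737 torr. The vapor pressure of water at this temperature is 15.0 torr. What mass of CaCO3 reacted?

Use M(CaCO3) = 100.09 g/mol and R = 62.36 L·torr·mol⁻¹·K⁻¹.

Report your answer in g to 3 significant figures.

0.337 g

P(CO2) = 737 − 15.0 = 722.0 torr
n(CO2) = PV/RT = (722.0 × 0.08450) / (62.36 × 290.75) = 0.003365 mol
n(CaCO3) = (1/1) × 0.003365 = 0.003365 mol
m(CaCO3) = 0.003365 × 100.09 = 0.3368 g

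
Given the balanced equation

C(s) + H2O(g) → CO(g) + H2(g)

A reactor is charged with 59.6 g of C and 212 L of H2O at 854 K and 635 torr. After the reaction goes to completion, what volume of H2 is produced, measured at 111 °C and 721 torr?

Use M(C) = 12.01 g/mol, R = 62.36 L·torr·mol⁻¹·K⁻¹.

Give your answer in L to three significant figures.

n(C) = 59.6 / 12.01 = 4.963 mol
n(H2O) = PV/RT = (635 × 212) / (62.36 × 854) = 2.528 mol
For 4.963 mol C, stoichiometry requires (1/1) × 4.963 = 4.963 mol H2O; 2.528 mol is available, so H2O is limiting.
n(H2) = (1/1) × 2.528 = 2.528 mol
V(H2) = nRT/P = 2.528 × 62.36 × 384.15 / 721 = 83.99 L

84.0 L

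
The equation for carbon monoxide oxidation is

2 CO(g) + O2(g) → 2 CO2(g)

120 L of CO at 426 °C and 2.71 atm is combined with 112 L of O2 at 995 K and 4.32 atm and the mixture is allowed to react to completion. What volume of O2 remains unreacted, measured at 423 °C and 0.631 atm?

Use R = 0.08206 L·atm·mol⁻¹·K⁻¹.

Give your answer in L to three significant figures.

280 L

n(CO) = PV/RT = (2.71 × 120) / (0.08206 × 699.15) = 5.668 mol
n(O2) = PV/RT = (4.32 × 112) / (0.08206 × 995) = 5.926 mol
For 5.668 mol CO, stoichiometry requires (1/2) × 5.668 = 2.834 mol O2; 5.926 mol is available, so CO is limiting.
n(O2) consumed = (1/2) × 5.668 = 2.834 mol; remaining = 5.926 − 2.834 = 3.092 mol
V(O2) = nRT/P = 3.092 × 0.08206 × 696.15 / 0.631 = 279.9 L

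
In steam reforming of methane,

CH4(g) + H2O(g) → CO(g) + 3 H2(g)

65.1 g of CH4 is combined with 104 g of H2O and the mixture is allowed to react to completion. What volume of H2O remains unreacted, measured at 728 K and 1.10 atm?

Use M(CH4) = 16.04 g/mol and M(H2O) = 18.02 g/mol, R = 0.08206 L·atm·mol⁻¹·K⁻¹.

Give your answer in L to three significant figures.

n(CH4) = 65.1 / 16.04 = 4.059 mol
n(H2O) = 104 / 18.02 = 5.771 mol
For 4.059 mol CH4, stoichiometry requires (1/1) × 4.059 = 4.059 mol H2O; 5.771 mol is available, so CH4 is limiting.
n(H2O) consumed = (1/1) × 4.059 = 4.059 mol; remaining = 5.771 − 4.059 = 1.712 mol
V(H2O) = nRT/P = 1.712 × 0.08206 × 728 / 1.10 = 92.98 L

93.0 L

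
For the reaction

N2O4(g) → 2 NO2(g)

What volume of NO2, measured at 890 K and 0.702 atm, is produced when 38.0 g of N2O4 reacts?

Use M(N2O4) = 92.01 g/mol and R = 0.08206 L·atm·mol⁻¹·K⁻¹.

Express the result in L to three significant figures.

n(N2O4) = 38.00 / 92.01 = 0.4130 mol
n(NO2) = (2/1) × 0.4130 = 0.8260 mol
V = nRT/P = 0.8260 × 0.08206 × 890 / 0.702 = 85.93 L

85.9 L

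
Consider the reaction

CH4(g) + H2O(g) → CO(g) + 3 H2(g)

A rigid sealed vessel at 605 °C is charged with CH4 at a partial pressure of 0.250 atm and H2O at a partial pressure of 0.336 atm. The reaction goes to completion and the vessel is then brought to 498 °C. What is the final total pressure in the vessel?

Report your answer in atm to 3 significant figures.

Because the vessel is rigid and T is held at 605 °C, work the stoichiometry in partial pressures (P_i = n_iRT/V).
P(H2O) required for 0.250 atm of CH4 = (1/1) × 0.250 = 0.2500 atm; available 0.336 atm, so CH4 is limiting.
P(H2O) remaining = 0.336 − (1/1) × 0.250 = 0.08600 atm
P(gaseous products) = (1+3)/1 × 0.250 = 1.000 atm
P_total at 605 °C = 0.08600 + 1.000 = 1.086 atm
Scaling to 498 °C: P = 1.086 × 771.15/878.15 = 0.9537 atm

0.954 atm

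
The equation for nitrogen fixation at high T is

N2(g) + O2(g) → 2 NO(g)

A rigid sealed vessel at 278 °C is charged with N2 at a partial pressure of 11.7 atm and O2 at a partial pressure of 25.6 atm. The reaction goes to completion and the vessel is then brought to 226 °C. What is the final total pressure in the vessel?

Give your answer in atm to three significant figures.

33.8 atm

With V and T fixed, P_i ∝ n_i, so the mole ratios apply directly to partial pressures at 278 °C.
P(O2) required for 11.7 atm of N2 = (1/1) × 11.7 = 11.70 atm; available 25.6 atm, so N2 is limiting.
P(O2) remaining = 25.6 − (1/1) × 11.7 = 13.90 atm
P(gaseous products) = (2)/1 × 11.7 = 23.40 atm
P_total at 278 °C = 13.90 + 23.40 = 37.30 atm
Scaling to 226 °C: P = 37.30 × 499.15/551.15 = 33.78 atm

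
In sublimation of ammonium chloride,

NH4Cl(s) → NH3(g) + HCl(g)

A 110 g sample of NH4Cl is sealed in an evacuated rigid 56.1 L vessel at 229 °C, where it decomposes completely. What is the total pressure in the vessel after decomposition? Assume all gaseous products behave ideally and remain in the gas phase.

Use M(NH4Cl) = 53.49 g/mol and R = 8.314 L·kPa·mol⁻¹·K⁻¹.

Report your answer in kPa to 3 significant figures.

n(NH4Cl) = 110 / 53.49 = 2.056 mol
n(gas produced) = (2/1) × 2.056 = 4.112 mol
P = nRT/V = 4.112 × 8.314 × 502.15 / 56.1 = 306.0 kPa

306 kPa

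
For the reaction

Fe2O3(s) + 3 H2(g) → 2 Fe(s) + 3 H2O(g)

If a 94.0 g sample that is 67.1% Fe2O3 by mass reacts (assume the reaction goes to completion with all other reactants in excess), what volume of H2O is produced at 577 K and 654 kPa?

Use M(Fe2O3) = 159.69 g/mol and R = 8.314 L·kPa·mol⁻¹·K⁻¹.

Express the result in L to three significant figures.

mass of Fe2O3 = 94.0 × 67.1/100 = 63.07 g
n(Fe2O3) = 63.07 / 159.69 = 0.3950 mol
n(H2O) = (3/1) × 0.3950 = 1.185 mol
V = nRT/P = 1.185 × 8.314 × 577 / 654 = 8.692 L

8.69 L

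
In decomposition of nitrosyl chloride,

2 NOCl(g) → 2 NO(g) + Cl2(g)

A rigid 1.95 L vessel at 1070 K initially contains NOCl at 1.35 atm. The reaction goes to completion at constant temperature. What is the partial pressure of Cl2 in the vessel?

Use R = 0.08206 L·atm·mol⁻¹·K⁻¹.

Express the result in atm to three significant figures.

0.675 atm

n(NOCl)₀ = PV/RT = (1.35 × 1.95) / (0.08206 × 1070) = 0.02998 mol
n(Cl2) = (1/2) × 0.02998 = 0.01499 mol
P(Cl2) = nRT/V = 0.01499 × 0.08206 × 1070 / 1.95 = 0.6750 atm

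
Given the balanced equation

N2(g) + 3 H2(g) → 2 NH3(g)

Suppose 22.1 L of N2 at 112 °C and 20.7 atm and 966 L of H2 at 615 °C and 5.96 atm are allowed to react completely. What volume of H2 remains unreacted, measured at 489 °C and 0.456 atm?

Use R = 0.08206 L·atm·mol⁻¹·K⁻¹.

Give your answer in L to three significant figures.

4880 L

n(N2) = PV/RT = (20.7 × 22.1) / (0.08206 × 385.15) = 14.47 mol
n(H2) = PV/RT = (5.96 × 966) / (0.08206 × 888.15) = 79.00 mol
For 14.47 mol N2, stoichiometry requires (3/1) × 14.47 = 43.41 mol H2; 79.00 mol is available, so N2 is limiting.
n(H2) consumed = (3/1) × 14.47 = 43.41 mol; remaining = 79.00 − 43.41 = 35.59 mol
V(H2) = nRT/P = 35.59 × 0.08206 × 762.15 / 0.456 = 4881 L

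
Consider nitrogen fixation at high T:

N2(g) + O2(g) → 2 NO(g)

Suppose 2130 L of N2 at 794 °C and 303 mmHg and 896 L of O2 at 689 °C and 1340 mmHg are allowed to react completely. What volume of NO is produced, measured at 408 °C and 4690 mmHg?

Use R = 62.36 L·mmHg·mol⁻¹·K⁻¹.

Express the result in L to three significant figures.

176 L

n(N2) = PV/RT = (303 × 2130) / (62.36 × 1067.15) = 9.698 mol
n(O2) = PV/RT = (1340 × 896) / (62.36 × 962.15) = 20.01 mol
For 9.698 mol N2, stoichiometry requires (1/1) × 9.698 = 9.698 mol O2; 20.01 mol is available, so N2 is limiting.
n(NO) = (2/1) × 9.698 = 19.40 mol
V(NO) = nRT/P = 19.40 × 62.36 × 681.15 / 4690 = 175.7 L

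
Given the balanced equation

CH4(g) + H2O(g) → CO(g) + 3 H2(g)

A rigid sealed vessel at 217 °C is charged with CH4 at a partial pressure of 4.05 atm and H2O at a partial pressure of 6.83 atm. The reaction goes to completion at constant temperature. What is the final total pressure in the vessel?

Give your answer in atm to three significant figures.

19.0 atm

At constant V, partial pressures at 217 °C are proportional to moles, so apply stoichiometry directly to pressures.
P(H2O) required for 4.05 atm of CH4 = (1/1) × 4.05 = 4.050 atm; available 6.83 atm, so CH4 is limiting.
P(H2O) remaining = 6.83 − (1/1) × 4.05 = 2.780 atm
P(gaseous products) = (1+3)/1 × 4.05 = 16.20 atm
P_total at 217 °C = 2.780 + 16.20 = 18.98 atm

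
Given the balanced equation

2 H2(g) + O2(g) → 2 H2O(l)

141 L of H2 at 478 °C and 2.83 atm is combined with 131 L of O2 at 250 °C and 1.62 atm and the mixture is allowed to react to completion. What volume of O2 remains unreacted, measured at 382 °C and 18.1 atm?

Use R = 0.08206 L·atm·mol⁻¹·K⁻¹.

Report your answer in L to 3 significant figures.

n(H2) = PV/RT = (2.83 × 141) / (0.08206 × 751.15) = 6.474 mol
n(O2) = PV/RT = (1.62 × 131) / (0.08206 × 523.15) = 4.943 mol
For 6.474 mol H2, stoichiometry requires (1/2) × 6.474 = 3.237 mol O2; 4.943 mol is available, so H2 is limiting.
n(O2) consumed = (1/2) × 6.474 = 3.237 mol; remaining = 4.943 − 3.237 = 1.706 mol
V(O2) = nRT/P = 1.706 × 0.08206 × 655.15 / 18.1 = 5.067 L

5.07 L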